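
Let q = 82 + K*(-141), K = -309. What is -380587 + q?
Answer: -336936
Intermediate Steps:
q = 43651 (q = 82 - 309*(-141) = 82 + 43569 = 43651)
-380587 + q = -380587 + 43651 = -336936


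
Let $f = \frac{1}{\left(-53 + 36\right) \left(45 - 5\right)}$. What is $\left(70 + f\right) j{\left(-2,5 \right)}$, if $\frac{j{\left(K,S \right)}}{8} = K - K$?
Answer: $0$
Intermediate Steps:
$f = - \frac{1}{680}$ ($f = \frac{1}{\left(-17\right) 40} = \frac{1}{-680} = - \frac{1}{680} \approx -0.0014706$)
$j{\left(K,S \right)} = 0$ ($j{\left(K,S \right)} = 8 \left(K - K\right) = 8 \cdot 0 = 0$)
$\left(70 + f\right) j{\left(-2,5 \right)} = \left(70 - \frac{1}{680}\right) 0 = \frac{47599}{680} \cdot 0 = 0$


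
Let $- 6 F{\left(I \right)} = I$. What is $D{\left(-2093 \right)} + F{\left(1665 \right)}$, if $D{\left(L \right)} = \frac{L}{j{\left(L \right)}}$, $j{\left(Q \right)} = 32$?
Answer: $- \frac{10973}{32} \approx -342.91$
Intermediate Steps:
$F{\left(I \right)} = - \frac{I}{6}$
$D{\left(L \right)} = \frac{L}{32}$
$D{\left(-2093 \right)} + F{\left(1665 \right)} = \frac{1}{32} \left(-2093\right) - \frac{555}{2} = - \frac{2093}{32} - \frac{555}{2} = - \frac{10973}{32}$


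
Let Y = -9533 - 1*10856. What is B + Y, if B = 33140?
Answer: 12751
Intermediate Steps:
Y = -20389 (Y = -9533 - 10856 = -20389)
B + Y = 33140 - 20389 = 12751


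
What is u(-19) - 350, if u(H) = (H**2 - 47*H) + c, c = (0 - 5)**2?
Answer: 929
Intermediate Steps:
c = 25 (c = (-5)**2 = 25)
u(H) = 25 + H**2 - 47*H (u(H) = (H**2 - 47*H) + 25 = 25 + H**2 - 47*H)
u(-19) - 350 = (25 + (-19)**2 - 47*(-19)) - 350 = (25 + 361 + 893) - 350 = 1279 - 350 = 929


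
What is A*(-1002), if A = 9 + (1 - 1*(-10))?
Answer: -20040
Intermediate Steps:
A = 20 (A = 9 + (1 + 10) = 9 + 11 = 20)
A*(-1002) = 20*(-1002) = -20040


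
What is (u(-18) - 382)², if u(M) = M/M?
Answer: 145161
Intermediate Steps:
u(M) = 1
(u(-18) - 382)² = (1 - 382)² = (-381)² = 145161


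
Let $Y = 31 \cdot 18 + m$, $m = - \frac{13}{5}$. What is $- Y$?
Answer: $- \frac{2777}{5} \approx -555.4$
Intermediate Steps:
$m = - \frac{13}{5}$ ($m = \left(-13\right) \frac{1}{5} = - \frac{13}{5} \approx -2.6$)
$Y = \frac{2777}{5}$ ($Y = 31 \cdot 18 - \frac{13}{5} = 558 - \frac{13}{5} = \frac{2777}{5} \approx 555.4$)
$- Y = \left(-1\right) \frac{2777}{5} = - \frac{2777}{5}$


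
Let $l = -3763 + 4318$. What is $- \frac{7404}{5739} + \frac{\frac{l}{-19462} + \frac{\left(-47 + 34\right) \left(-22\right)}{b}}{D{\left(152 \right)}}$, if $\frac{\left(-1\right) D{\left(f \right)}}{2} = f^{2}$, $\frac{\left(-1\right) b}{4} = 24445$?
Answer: $- \frac{366587702662697}{284150180336320} \approx -1.2901$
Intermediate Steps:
$l = 555$
$b = -97780$ ($b = \left(-4\right) 24445 = -97780$)
$D{\left(f \right)} = - 2 f^{2}$
$- \frac{7404}{5739} + \frac{\frac{l}{-19462} + \frac{\left(-47 + 34\right) \left(-22\right)}{b}}{D{\left(152 \right)}} = - \frac{7404}{5739} + \frac{\frac{555}{-19462} + \frac{\left(-47 + 34\right) \left(-22\right)}{-97780}}{\left(-2\right) 152^{2}} = \left(-7404\right) \frac{1}{5739} + \frac{555 \left(- \frac{1}{19462}\right) + \left(-13\right) \left(-22\right) \left(- \frac{1}{97780}\right)}{\left(-2\right) 23104} = - \frac{2468}{1913} + \frac{- \frac{15}{526} + 286 \left(- \frac{1}{97780}\right)}{-46208} = - \frac{2468}{1913} + \left(- \frac{15}{526} - \frac{143}{48890}\right) \left(- \frac{1}{46208}\right) = - \frac{2468}{1913} - - \frac{101071}{148536424640} = - \frac{2468}{1913} + \frac{101071}{148536424640} = - \frac{366587702662697}{284150180336320}$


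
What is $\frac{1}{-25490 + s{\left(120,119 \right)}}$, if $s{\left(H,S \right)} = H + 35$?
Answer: $- \frac{1}{25335} \approx -3.9471 \cdot 10^{-5}$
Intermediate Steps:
$s{\left(H,S \right)} = 35 + H$
$\frac{1}{-25490 + s{\left(120,119 \right)}} = \frac{1}{-25490 + \left(35 + 120\right)} = \frac{1}{-25490 + 155} = \frac{1}{-25335} = - \frac{1}{25335}$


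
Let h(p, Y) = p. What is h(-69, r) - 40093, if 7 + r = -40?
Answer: -40162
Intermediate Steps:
r = -47 (r = -7 - 40 = -47)
h(-69, r) - 40093 = -69 - 40093 = -40162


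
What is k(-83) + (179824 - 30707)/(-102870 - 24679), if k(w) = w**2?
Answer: 878535944/127549 ≈ 6887.8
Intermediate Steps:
k(-83) + (179824 - 30707)/(-102870 - 24679) = (-83)**2 + (179824 - 30707)/(-102870 - 24679) = 6889 + 149117/(-127549) = 6889 + 149117*(-1/127549) = 6889 - 149117/127549 = 878535944/127549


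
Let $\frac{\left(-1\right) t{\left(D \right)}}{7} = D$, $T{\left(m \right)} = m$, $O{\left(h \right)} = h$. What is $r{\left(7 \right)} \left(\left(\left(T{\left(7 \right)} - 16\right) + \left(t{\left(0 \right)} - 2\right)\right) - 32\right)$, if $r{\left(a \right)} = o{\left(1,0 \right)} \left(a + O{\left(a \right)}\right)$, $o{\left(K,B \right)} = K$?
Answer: $-602$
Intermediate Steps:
$t{\left(D \right)} = - 7 D$
$r{\left(a \right)} = 2 a$ ($r{\left(a \right)} = 1 \left(a + a\right) = 1 \cdot 2 a = 2 a$)
$r{\left(7 \right)} \left(\left(\left(T{\left(7 \right)} - 16\right) + \left(t{\left(0 \right)} - 2\right)\right) - 32\right) = 2 \cdot 7 \left(\left(\left(7 - 16\right) - 2\right) - 32\right) = 14 \left(\left(-9 + \left(0 - 2\right)\right) - 32\right) = 14 \left(\left(-9 - 2\right) - 32\right) = 14 \left(-11 - 32\right) = 14 \left(-43\right) = -602$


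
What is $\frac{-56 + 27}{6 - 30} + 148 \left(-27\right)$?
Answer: $- \frac{95875}{24} \approx -3994.8$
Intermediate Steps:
$\frac{-56 + 27}{6 - 30} + 148 \left(-27\right) = - \frac{29}{-24} - 3996 = \left(-29\right) \left(- \frac{1}{24}\right) - 3996 = \frac{29}{24} - 3996 = - \frac{95875}{24}$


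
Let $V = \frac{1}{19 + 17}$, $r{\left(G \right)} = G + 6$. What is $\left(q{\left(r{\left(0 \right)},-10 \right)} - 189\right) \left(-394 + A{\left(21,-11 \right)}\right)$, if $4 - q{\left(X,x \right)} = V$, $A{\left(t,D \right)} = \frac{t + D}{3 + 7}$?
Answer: $\frac{872591}{12} \approx 72716.0$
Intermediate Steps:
$r{\left(G \right)} = 6 + G$
$A{\left(t,D \right)} = \frac{D}{10} + \frac{t}{10}$ ($A{\left(t,D \right)} = \frac{D + t}{10} = \left(D + t\right) \frac{1}{10} = \frac{D}{10} + \frac{t}{10}$)
$V = \frac{1}{36} \approx 0.027778$
$q{\left(X,x \right)} = \frac{143}{36}$ ($q{\left(X,x \right)} = 4 - \frac{1}{36} = \frac{143}{36}$)
$\left(q{\left(r{\left(0 \right)},-10 \right)} - 189\right) \left(-394 + A{\left(21,-11 \right)}\right) = \left(\frac{143}{36} - 189\right) \left(-394 + \left(\frac{1}{10} \left(-11\right) + \frac{1}{10} \cdot 21\right)\right) = - \frac{6661 \left(-394 + \left(- \frac{11}{10} + \frac{21}{10}\right)\right)}{36} = - \frac{6661 \left(-394 + 1\right)}{36} = \left(- \frac{6661}{36}\right) \left(-393\right) = \frac{872591}{12}$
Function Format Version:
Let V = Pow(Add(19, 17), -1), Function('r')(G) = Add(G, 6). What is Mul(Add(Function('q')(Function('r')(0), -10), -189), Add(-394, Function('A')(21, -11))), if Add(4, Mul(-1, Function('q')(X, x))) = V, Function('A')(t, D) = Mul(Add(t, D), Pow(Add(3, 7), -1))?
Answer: Rational(872591, 12) ≈ 72716.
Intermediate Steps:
Function('r')(G) = Add(6, G)
Function('A')(t, D) = Add(Mul(Rational(1, 10), D), Mul(Rational(1, 10), t)) (Function('A')(t, D) = Mul(Add(D, t), Pow(10, -1)) = Mul(Add(D, t), Rational(1, 10)) = Add(Mul(Rational(1, 10), D), Mul(Rational(1, 10), t)))
V = Rational(1, 36) (V = Pow(36, -1) = Rational(1, 36) ≈ 0.027778)
Function('q')(X, x) = Rational(143, 36) (Function('q')(X, x) = Add(4, Mul(-1, Rational(1, 36))) = Add(4, Rational(-1, 36)) = Rational(143, 36))
Mul(Add(Function('q')(Function('r')(0), -10), -189), Add(-394, Function('A')(21, -11))) = Mul(Add(Rational(143, 36), -189), Add(-394, Add(Mul(Rational(1, 10), -11), Mul(Rational(1, 10), 21)))) = Mul(Rational(-6661, 36), Add(-394, Add(Rational(-11, 10), Rational(21, 10)))) = Mul(Rational(-6661, 36), Add(-394, 1)) = Mul(Rational(-6661, 36), -393) = Rational(872591, 12)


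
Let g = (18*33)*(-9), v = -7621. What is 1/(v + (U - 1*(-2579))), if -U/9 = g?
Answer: 1/43072 ≈ 2.3217e-5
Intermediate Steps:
g = -5346 (g = 594*(-9) = -5346)
U = 48114 (U = -9*(-5346) = 48114)
1/(v + (U - 1*(-2579))) = 1/(-7621 + (48114 - 1*(-2579))) = 1/(-7621 + (48114 + 2579)) = 1/(-7621 + 50693) = 1/43072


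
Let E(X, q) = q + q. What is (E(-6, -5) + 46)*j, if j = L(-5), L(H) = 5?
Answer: 180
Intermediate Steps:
j = 5
E(X, q) = 2*q
(E(-6, -5) + 46)*j = (2*(-5) + 46)*5 = (-10 + 46)*5 = 36*5 = 180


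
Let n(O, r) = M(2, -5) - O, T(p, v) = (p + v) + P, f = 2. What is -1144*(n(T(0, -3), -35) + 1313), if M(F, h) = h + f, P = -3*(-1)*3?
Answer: -1491776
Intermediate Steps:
P = 9 (P = 3*3 = 9)
M(F, h) = 2 + h (M(F, h) = h + 2 = 2 + h)
T(p, v) = 9 + p + v (T(p, v) = (p + v) + 9 = 9 + p + v)
n(O, r) = -3 - O (n(O, r) = (2 - 5) - O = -3 - O)
-1144*(n(T(0, -3), -35) + 1313) = -1144*((-3 - (9 + 0 - 3)) + 1313) = -1144*((-3 - 1*6) + 1313) = -1144*((-3 - 6) + 1313) = -1144*(-9 + 1313) = -1144*1304 = -1491776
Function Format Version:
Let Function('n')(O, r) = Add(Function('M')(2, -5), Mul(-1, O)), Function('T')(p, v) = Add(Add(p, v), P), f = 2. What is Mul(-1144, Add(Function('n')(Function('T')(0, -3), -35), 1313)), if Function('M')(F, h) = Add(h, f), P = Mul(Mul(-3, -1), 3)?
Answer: -1491776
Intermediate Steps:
P = 9 (P = Mul(3, 3) = 9)
Function('M')(F, h) = Add(2, h) (Function('M')(F, h) = Add(h, 2) = Add(2, h))
Function('T')(p, v) = Add(9, p, v) (Function('T')(p, v) = Add(Add(p, v), 9) = Add(9, p, v))
Function('n')(O, r) = Add(-3, Mul(-1, O)) (Function('n')(O, r) = Add(Add(2, -5), Mul(-1, O)) = Add(-3, Mul(-1, O)))
Mul(-1144, Add(Function('n')(Function('T')(0, -3), -35), 1313)) = Mul(-1144, Add(Add(-3, Mul(-1, Add(9, 0, -3))), 1313)) = Mul(-1144, Add(Add(-3, Mul(-1, 6)), 1313)) = Mul(-1144, Add(Add(-3, -6), 1313)) = Mul(-1144, Add(-9, 1313)) = Mul(-1144, 1304) = -1491776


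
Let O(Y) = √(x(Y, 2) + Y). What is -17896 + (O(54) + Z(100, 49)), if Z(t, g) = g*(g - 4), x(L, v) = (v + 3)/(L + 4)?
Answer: -15691 + √181946/58 ≈ -15684.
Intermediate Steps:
x(L, v) = (3 + v)/(4 + L)
Z(t, g) = g*(-4 + g)
O(Y) = √(Y + 5/(4 + Y)) (O(Y) = √((3 + 2)/(4 + Y) + Y) = √(5/(4 + Y) + Y) = √(Y + 5/(4 + Y)))
-17896 + (O(54) + Z(100, 49)) = -17896 + (√((5 + 54*(4 + 54))/(4 + 54)) + 49*(-4 + 49)) = -17896 + (√((5 + 54*58)/58) + 49*45) = -17896 + (√((5 + 3132)/58) + 2205) = -17896 + (√((1/58)*3137) + 2205) = -17896 + (√(3137/58) + 2205) = -17896 + (√181946/58 + 2205) = -17896 + (2205 + √181946/58) = -15691 + √181946/58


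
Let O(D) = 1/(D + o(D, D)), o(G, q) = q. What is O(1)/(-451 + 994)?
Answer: 1/1086 ≈ 0.00092081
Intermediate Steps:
O(D) = 1/(2*D) (O(D) = 1/(D + D) = 1/(2*D))
O(1)/(-451 + 994) = ((½)/1)/(-451 + 994) = ((½)*1)/543 = (1/543)*(½) = 1/1086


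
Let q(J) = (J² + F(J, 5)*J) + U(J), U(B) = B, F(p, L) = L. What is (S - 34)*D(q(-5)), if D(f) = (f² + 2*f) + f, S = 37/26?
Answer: -4235/13 ≈ -325.77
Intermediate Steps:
S = 37/26 (S = 37*(1/26) = 37/26 ≈ 1.4231)
q(J) = J² + 6*J (q(J) = (J² + 5*J) + J = J² + 6*J)
D(f) = f² + 3*f
(S - 34)*D(q(-5)) = (37/26 - 34)*((-5*(6 - 5))*(3 - 5*(6 - 5))) = -847*(-5*1)*(3 - 5*1)/26 = -(-4235)*(3 - 5)/26 = -(-4235)*(-2)/26 = -847/26*10 = -4235/13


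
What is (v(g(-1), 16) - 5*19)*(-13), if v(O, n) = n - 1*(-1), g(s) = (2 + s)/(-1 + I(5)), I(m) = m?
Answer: 1014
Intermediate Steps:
g(s) = ½ + s/4 (g(s) = (2 + s)/(-1 + 5) = (2 + s)/4 = (2 + s)*(¼) = ½ + s/4)
v(O, n) = 1 + n (v(O, n) = n + 1 = 1 + n)
(v(g(-1), 16) - 5*19)*(-13) = ((1 + 16) - 5*19)*(-13) = (17 - 1*95)*(-13) = (17 - 95)*(-13) = -78*(-13) = 1014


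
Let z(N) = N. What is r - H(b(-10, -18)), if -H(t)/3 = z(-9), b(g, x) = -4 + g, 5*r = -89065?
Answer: -17840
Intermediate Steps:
r = -17813 (r = (⅕)*(-89065) = -17813)
H(t) = 27 (H(t) = -3*(-9) = 27)
r - H(b(-10, -18)) = -17813 - 1*27 = -17813 - 27 = -17840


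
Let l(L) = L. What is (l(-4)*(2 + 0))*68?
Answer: -544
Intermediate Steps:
(l(-4)*(2 + 0))*68 = -4*(2 + 0)*68 = -4*2*68 = -8*68 = -544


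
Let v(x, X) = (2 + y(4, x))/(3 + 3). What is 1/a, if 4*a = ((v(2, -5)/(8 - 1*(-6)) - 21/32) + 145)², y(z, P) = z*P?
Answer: 1806336/9424332241 ≈ 0.00019167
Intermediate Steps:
y(z, P) = P*z
v(x, X) = ⅓ + 2*x/3 (v(x, X) = (2 + x*4)/(3 + 3) = (2 + 4*x)/6 = (2 + 4*x)*(⅙) = ⅓ + 2*x/3)
a = 9424332241/1806336 (a = (((⅓ + (⅔)*2)/(8 - 1*(-6)) - 21/32) + 145)²/4 = (((⅓ + 4/3)/(8 + 6) - 21*1/32) + 145)²/4 = (((5/3)/14 - 21/32) + 145)²/4 = (((5/3)*(1/14) - 21/32) + 145)²/4 = ((5/42 - 21/32) + 145)²/4 = (-361/672 + 145)²/4 = (97079/672)²/4 = (¼)*(9424332241/451584) = 9424332241/1806336 ≈ 5217.4)
1/a = 1/(9424332241/1806336) = 1806336/9424332241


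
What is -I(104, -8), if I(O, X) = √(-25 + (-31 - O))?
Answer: -4*I*√10 ≈ -12.649*I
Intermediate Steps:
I(O, X) = √(-56 - O)
-I(104, -8) = -√(-56 - 1*104) = -√(-56 - 104) = -√(-160) = -4*I*√10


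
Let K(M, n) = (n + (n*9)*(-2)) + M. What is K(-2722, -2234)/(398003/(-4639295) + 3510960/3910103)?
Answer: 639548116460605560/14732146448891 ≈ 43412.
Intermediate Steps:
K(M, n) = M - 17*n (K(M, n) = (n + (9*n)*(-2)) + M = (n - 18*n) + M = -17*n + M = M - 17*n)
K(-2722, -2234)/(398003/(-4639295) + 3510960/3910103) = (-2722 - 17*(-2234))/(398003/(-4639295) + 3510960/3910103) = (-2722 + 37978)/(398003*(-1/4639295) + 3510960*(1/3910103)) = 35256/(-398003/4639295 + 3510960/3910103) = 35256/(14732146448891/18140121297385) = 35256*(18140121297385/14732146448891) = 639548116460605560/14732146448891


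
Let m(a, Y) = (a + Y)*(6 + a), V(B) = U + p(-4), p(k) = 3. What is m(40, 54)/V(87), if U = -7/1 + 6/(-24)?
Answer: -17296/17 ≈ -1017.4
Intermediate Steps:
U = -29/4 (U = -7*1 + 6*(-1/24) = -7 - ¼ = -29/4 ≈ -7.2500)
V(B) = -17/4 (V(B) = -29/4 + 3 = -17/4)
m(a, Y) = (6 + a)*(Y + a) (m(a, Y) = (Y + a)*(6 + a) = (6 + a)*(Y + a))
m(40, 54)/V(87) = (40² + 6*54 + 6*40 + 54*40)/(-17/4) = (1600 + 324 + 240 + 2160)*(-4/17) = 4324*(-4/17) = -17296/17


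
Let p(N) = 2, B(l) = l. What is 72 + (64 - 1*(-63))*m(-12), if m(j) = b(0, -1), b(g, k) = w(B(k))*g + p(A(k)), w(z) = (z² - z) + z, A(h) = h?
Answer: 326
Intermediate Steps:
w(z) = z²
b(g, k) = 2 + g*k² (b(g, k) = k²*g + 2 = g*k² + 2 = 2 + g*k²)
m(j) = 2 (m(j) = 2 + 0*(-1)² = 2 + 0*1 = 2 + 0 = 2)
72 + (64 - 1*(-63))*m(-12) = 72 + (64 - 1*(-63))*2 = 72 + (64 + 63)*2 = 72 + 127*2 = 72 + 254 = 326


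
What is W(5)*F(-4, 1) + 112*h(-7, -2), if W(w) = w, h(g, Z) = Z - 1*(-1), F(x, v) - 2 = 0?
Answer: -102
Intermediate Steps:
F(x, v) = 2 (F(x, v) = 2 + 0 = 2)
h(g, Z) = 1 + Z (h(g, Z) = Z + 1 = 1 + Z)
W(5)*F(-4, 1) + 112*h(-7, -2) = 5*2 + 112*(1 - 2) = 10 + 112*(-1) = 10 - 112 = -102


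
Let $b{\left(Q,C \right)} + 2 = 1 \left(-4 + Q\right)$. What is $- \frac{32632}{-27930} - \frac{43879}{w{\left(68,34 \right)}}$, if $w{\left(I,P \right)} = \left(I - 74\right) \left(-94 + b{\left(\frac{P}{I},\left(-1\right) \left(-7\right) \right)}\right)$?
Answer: $- \frac{67003287}{926345} \approx -72.331$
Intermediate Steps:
$b{\left(Q,C \right)} = -6 + Q$ ($b{\left(Q,C \right)} = -2 + 1 \left(-4 + Q\right) = -2 + \left(-4 + Q\right) = -6 + Q$)
$w{\left(I,P \right)} = \left(-100 + \frac{P}{I}\right) \left(-74 + I\right)$ ($w{\left(I,P \right)} = \left(I - 74\right) \left(-94 - \left(6 - \frac{P}{I}\right)\right) = \left(-74 + I\right) \left(-100 + \frac{P}{I}\right) = \left(-100 + \frac{P}{I}\right) \left(-74 + I\right)$)
$- \frac{32632}{-27930} - \frac{43879}{w{\left(68,34 \right)}} = - \frac{32632}{-27930} - \frac{43879}{7400 + 34 - 6800 - \frac{2516}{68}} = \left(-32632\right) \left(- \frac{1}{27930}\right) - \frac{43879}{7400 + 34 - 6800 - 2516 \cdot \frac{1}{68}} = \frac{16316}{13965} - \frac{43879}{7400 + 34 - 6800 - 37} = \frac{16316}{13965} - \frac{43879}{597} = - \frac{67003287}{926345}$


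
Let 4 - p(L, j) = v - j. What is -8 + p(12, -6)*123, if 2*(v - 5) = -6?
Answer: -500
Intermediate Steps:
v = 2 (v = 5 + (½)*(-6) = 5 - 3 = 2)
p(L, j) = 2 + j (p(L, j) = 4 - (2 - j) = 4 + (-2 + j) = 2 + j)
-8 + p(12, -6)*123 = -8 + (2 - 6)*123 = -8 - 4*123 = -8 - 492 = -500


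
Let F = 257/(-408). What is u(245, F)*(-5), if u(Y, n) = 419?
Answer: -2095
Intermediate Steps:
F = -257/408 (F = 257*(-1/408) = -257/408 ≈ -0.62990)
u(245, F)*(-5) = 419*(-5) = -2095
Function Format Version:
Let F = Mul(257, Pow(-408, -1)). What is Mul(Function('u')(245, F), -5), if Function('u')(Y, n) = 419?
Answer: -2095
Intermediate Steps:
F = Rational(-257, 408) (F = Mul(257, Rational(-1, 408)) = Rational(-257, 408) ≈ -0.62990)
Mul(Function('u')(245, F), -5) = Mul(419, -5) = -2095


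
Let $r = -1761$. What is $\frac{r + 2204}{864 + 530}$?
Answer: $\frac{443}{1394} \approx 0.31779$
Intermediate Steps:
$\frac{r + 2204}{864 + 530} = \frac{-1761 + 2204}{864 + 530} = \frac{1}{1394} \cdot 443 = \frac{443}{1394}$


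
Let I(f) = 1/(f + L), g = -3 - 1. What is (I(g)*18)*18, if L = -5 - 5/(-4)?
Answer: -1296/31 ≈ -41.806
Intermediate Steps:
L = -15/4 (L = -5 - 5*(-1/4) = -5 + 5/4 = -15/4 ≈ -3.7500)
g = -4
I(f) = 1/(-15/4 + f) (I(f) = 1/(f - 15/4) = 1/(-15/4 + f))
(I(g)*18)*18 = ((4/(-15 + 4*(-4)))*18)*18 = ((4/(-15 - 16))*18)*18 = ((4/(-31))*18)*18 = ((4*(-1/31))*18)*18 = -4/31*18*18 = -72/31*18 = -1296/31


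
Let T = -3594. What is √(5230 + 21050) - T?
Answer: 3594 + 6*√730 ≈ 3756.1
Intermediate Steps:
√(5230 + 21050) - T = √(5230 + 21050) - 1*(-3594) = √26280 + 3594 = 6*√730 + 3594 = 3594 + 6*√730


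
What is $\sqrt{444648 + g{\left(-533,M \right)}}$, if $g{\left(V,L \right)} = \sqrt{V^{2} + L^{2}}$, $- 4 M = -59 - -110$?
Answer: $\frac{\sqrt{1778592 + 5 \sqrt{181921}}}{2} \approx 667.22$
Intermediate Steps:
$M = - \frac{51}{4}$ ($M = - \frac{-59 - -110}{4} = - \frac{-59 + 110}{4} = \left(- \frac{1}{4}\right) 51 = - \frac{51}{4} \approx -12.75$)
$g{\left(V,L \right)} = \sqrt{L^{2} + V^{2}}$
$\sqrt{444648 + g{\left(-533,M \right)}} = \sqrt{444648 + \sqrt{\left(- \frac{51}{4}\right)^{2} + \left(-533\right)^{2}}} = \sqrt{444648 + \sqrt{\frac{2601}{16} + 284089}} = \sqrt{444648 + \sqrt{\frac{4548025}{16}}} = \sqrt{444648 + \frac{5 \sqrt{181921}}{4}}$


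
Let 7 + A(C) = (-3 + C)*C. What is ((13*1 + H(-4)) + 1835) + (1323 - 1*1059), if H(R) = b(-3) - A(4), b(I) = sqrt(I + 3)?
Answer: 2115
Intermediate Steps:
b(I) = sqrt(3 + I)
A(C) = -7 + C*(-3 + C) (A(C) = -7 + (-3 + C)*C = -7 + C*(-3 + C))
H(R) = 3 (H(R) = sqrt(3 - 3) - (-7 + 4**2 - 3*4) = sqrt(0) - (-7 + 16 - 12) = 0 - 1*(-3) = 0 + 3 = 3)
((13*1 + H(-4)) + 1835) + (1323 - 1*1059) = ((13*1 + 3) + 1835) + (1323 - 1*1059) = ((13 + 3) + 1835) + (1323 - 1059) = (16 + 1835) + 264 = 1851 + 264 = 2115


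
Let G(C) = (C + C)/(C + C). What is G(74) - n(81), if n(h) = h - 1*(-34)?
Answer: -114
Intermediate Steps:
n(h) = 34 + h (n(h) = h + 34 = 34 + h)
G(C) = 1 (G(C) = (2*C)/((2*C)) = (2*C)*(1/(2*C)) = 1)
G(74) - n(81) = 1 - (34 + 81) = 1 - 1*115 = 1 - 115 = -114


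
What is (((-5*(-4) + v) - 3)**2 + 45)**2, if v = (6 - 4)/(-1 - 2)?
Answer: 7873636/81 ≈ 97205.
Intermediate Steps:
v = -2/3 (v = 2/(-3) = 2*(-1/3) = -2/3 ≈ -0.66667)
(((-5*(-4) + v) - 3)**2 + 45)**2 = (((-5*(-4) - 2/3) - 3)**2 + 45)**2 = (((20 - 2/3) - 3)**2 + 45)**2 = ((58/3 - 3)**2 + 45)**2 = ((49/3)**2 + 45)**2 = (2401/9 + 45)**2 = (2806/9)**2 = 7873636/81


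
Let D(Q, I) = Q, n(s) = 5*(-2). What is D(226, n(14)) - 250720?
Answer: -250494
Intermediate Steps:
n(s) = -10
D(226, n(14)) - 250720 = 226 - 250720 = -250494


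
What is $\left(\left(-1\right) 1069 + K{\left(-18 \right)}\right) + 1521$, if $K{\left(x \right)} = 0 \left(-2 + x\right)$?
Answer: $452$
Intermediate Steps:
$K{\left(x \right)} = 0$
$\left(\left(-1\right) 1069 + K{\left(-18 \right)}\right) + 1521 = \left(\left(-1\right) 1069 + 0\right) + 1521 = \left(-1069 + 0\right) + 1521 = -1069 + 1521 = 452$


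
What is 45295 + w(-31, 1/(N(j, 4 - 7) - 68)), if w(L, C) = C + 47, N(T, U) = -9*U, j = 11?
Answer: 1859021/41 ≈ 45342.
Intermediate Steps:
w(L, C) = 47 + C
45295 + w(-31, 1/(N(j, 4 - 7) - 68)) = 45295 + (47 + 1/(-9*(4 - 7) - 68)) = 45295 + (47 + 1/(-9*(-3) - 68)) = 45295 + (47 + 1/(27 - 68)) = 45295 + (47 + 1/(-41)) = 45295 + (47 - 1/41) = 45295 + 1926/41 = 1859021/41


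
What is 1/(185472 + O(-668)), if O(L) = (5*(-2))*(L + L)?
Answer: 1/198832 ≈ 5.0294e-6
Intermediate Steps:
O(L) = -20*L
1/(185472 + O(-668)) = 1/(185472 - 20*(-668)) = 1/(185472 + 13360) = 1/198832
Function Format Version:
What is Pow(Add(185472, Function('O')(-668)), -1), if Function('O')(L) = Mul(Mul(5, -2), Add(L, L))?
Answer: Rational(1, 198832) ≈ 5.0294e-6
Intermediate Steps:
Function('O')(L) = Mul(-20, L) (Function('O')(L) = Mul(-10, Mul(2, L)) = Mul(-20, L))
Pow(Add(185472, Function('O')(-668)), -1) = Pow(Add(185472, Mul(-20, -668)), -1) = Pow(Add(185472, 13360), -1) = Pow(198832, -1) = Rational(1, 198832)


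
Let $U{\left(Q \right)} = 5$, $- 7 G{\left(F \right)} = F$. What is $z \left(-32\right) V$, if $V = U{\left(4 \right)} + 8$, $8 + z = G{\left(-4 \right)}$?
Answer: $\frac{21632}{7} \approx 3090.3$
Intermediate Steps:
$G{\left(F \right)} = - \frac{F}{7}$
$z = - \frac{52}{7}$ ($z = -8 - - \frac{4}{7} = -8 + \frac{4}{7} = - \frac{52}{7} \approx -7.4286$)
$V = 13$ ($V = 5 + 8 = 13$)
$z \left(-32\right) V = \left(- \frac{52}{7}\right) \left(-32\right) 13 = \frac{1664}{7} \cdot 13 = \frac{21632}{7}$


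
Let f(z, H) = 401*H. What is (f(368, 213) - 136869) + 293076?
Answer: 241620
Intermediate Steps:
(f(368, 213) - 136869) + 293076 = (401*213 - 136869) + 293076 = (85413 - 136869) + 293076 = -51456 + 293076 = 241620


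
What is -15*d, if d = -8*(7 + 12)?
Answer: 2280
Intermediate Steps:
d = -152 (d = -8*19 = -152)
-15*d = -15*(-152) = 2280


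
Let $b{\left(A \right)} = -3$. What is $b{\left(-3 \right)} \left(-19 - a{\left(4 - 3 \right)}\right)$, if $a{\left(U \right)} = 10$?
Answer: $87$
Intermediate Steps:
$b{\left(-3 \right)} \left(-19 - a{\left(4 - 3 \right)}\right) = - 3 \left(-19 - 10\right) = \left(-3\right) \left(-29\right) = 87$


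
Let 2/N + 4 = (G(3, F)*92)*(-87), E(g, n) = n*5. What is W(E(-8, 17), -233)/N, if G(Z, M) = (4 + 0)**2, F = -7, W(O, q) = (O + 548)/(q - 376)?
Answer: 13511174/203 ≈ 66558.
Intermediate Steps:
E(g, n) = 5*n
W(O, q) = (548 + O)/(-376 + q)
G(Z, M) = 16 (G(Z, M) = 4**2 = 16)
N = -1/64034 (N = 2/(-4 + (16*92)*(-87)) = 2/(-4 + 1472*(-87)) = 2/(-4 - 128064) = 2/(-128068) = 2*(-1/128068) = -1/64034 ≈ -1.5617e-5)
W(E(-8, 17), -233)/N = ((548 + 5*17)/(-376 - 233))/(-1/64034) = ((548 + 85)/(-609))*(-64034) = -1/609*633*(-64034) = -211/203*(-64034) = 13511174/203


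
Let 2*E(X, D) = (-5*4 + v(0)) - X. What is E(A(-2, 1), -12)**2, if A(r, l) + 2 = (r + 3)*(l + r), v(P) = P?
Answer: 289/4 ≈ 72.250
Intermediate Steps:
A(r, l) = -2 + (3 + r)*(l + r) (A(r, l) = -2 + (r + 3)*(l + r) = -2 + (3 + r)*(l + r))
E(X, D) = -10 - X/2 (E(X, D) = ((-5*4 + 0) - X)/2 = ((-20 + 0) - X)/2 = (-20 - X)/2 = -10 - X/2)
E(A(-2, 1), -12)**2 = (-10 - (-2 + (-2)**2 + 3*1 + 3*(-2) + 1*(-2))/2)**2 = (-10 - (-2 + 4 + 3 - 6 - 2)/2)**2 = (-10 - 1/2*(-3))**2 = (-10 + 3/2)**2 = (-17/2)**2 = 289/4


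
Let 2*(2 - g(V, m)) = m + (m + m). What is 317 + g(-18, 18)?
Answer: 292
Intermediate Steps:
g(V, m) = 2 - 3*m/2 (g(V, m) = 2 - (m + (m + m))/2 = 2 - (m + 2*m)/2 = 2 - 3*m/2)
317 + g(-18, 18) = 317 + (2 - 3/2*18) = 317 + (2 - 27) = 317 - 25 = 292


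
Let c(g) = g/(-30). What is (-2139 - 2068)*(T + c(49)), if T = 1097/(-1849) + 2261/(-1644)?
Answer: 230312042513/15198780 ≈ 15153.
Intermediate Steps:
c(g) = -g/30 (c(g) = g*(-1/30) = -g/30)
T = -5984057/3039756 (T = 1097*(-1/1849) + 2261*(-1/1644) = -1097/1849 - 2261/1644 = -5984057/3039756 ≈ -1.9686)
(-2139 - 2068)*(T + c(49)) = (-2139 - 2068)*(-5984057/3039756 - 1/30*49) = -4207*(-5984057/3039756 - 49/30) = -4207*(-54744959/15198780) = 230312042513/15198780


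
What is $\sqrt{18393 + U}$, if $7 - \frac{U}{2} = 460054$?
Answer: $3 i \sqrt{100189} \approx 949.58 i$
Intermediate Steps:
$U = -920094$ ($U = 14 - 920108 = -920094$)
$\sqrt{18393 + U} = \sqrt{18393 - 920094} = \sqrt{-901701} = 3 i \sqrt{100189}$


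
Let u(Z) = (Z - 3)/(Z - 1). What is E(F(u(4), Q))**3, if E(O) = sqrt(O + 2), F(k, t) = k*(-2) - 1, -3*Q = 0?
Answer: sqrt(3)/9 ≈ 0.19245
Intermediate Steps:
Q = 0 (Q = -1/3*0 = 0)
u(Z) = (-3 + Z)/(-1 + Z)
F(k, t) = -1 - 2*k (F(k, t) = -2*k - 1 = -1 - 2*k)
E(O) = sqrt(2 + O)
E(F(u(4), Q))**3 = (sqrt(2 + (-1 - 2*(-3 + 4)/(-1 + 4))))**3 = (sqrt(2 + (-1 - 2/3)))**3 = (sqrt(2 - 5/3))**3 = (sqrt(1/3))**3 = (sqrt(3)/3)**3 = sqrt(3)/9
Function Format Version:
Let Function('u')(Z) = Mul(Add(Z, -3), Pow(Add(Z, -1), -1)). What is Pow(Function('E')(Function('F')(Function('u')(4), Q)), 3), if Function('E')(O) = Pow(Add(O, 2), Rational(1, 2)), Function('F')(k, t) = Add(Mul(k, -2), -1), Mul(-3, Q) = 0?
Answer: Mul(Rational(1, 9), Pow(3, Rational(1, 2))) ≈ 0.19245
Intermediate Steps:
Q = 0 (Q = Mul(Rational(-1, 3), 0) = 0)
Function('u')(Z) = Mul(Pow(Add(-1, Z), -1), Add(-3, Z)) (Function('u')(Z) = Mul(Add(-3, Z), Pow(Add(-1, Z), -1)) = Mul(Pow(Add(-1, Z), -1), Add(-3, Z)))
Function('F')(k, t) = Add(-1, Mul(-2, k)) (Function('F')(k, t) = Add(Mul(-2, k), -1) = Add(-1, Mul(-2, k)))
Function('E')(O) = Pow(Add(2, O), Rational(1, 2))
Pow(Function('E')(Function('F')(Function('u')(4), Q)), 3) = Pow(Pow(Add(2, Add(-1, Mul(-2, Mul(Pow(Add(-1, 4), -1), Add(-3, 4))))), Rational(1, 2)), 3) = Pow(Pow(Add(2, Add(-1, Mul(-2, Mul(Pow(3, -1), 1)))), Rational(1, 2)), 3) = Pow(Pow(Add(2, Add(-1, Mul(-2, Mul(Rational(1, 3), 1)))), Rational(1, 2)), 3) = Pow(Pow(Add(2, Add(-1, Mul(-2, Rational(1, 3)))), Rational(1, 2)), 3) = Pow(Pow(Add(2, Add(-1, Rational(-2, 3))), Rational(1, 2)), 3) = Pow(Pow(Add(2, Rational(-5, 3)), Rational(1, 2)), 3) = Pow(Pow(Rational(1, 3), Rational(1, 2)), 3) = Pow(Mul(Rational(1, 3), Pow(3, Rational(1, 2))), 3) = Mul(Rational(1, 9), Pow(3, Rational(1, 2)))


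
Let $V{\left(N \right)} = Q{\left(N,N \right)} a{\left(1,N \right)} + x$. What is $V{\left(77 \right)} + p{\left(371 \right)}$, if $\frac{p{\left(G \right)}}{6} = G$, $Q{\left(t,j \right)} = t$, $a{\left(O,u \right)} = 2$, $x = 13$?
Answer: $2393$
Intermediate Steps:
$p{\left(G \right)} = 6 G$
$V{\left(N \right)} = 13 + 2 N$ ($V{\left(N \right)} = N 2 + 13 = 2 N + 13 = 13 + 2 N$)
$V{\left(77 \right)} + p{\left(371 \right)} = \left(13 + 2 \cdot 77\right) + 6 \cdot 371 = \left(13 + 154\right) + 2226 = 167 + 2226 = 2393$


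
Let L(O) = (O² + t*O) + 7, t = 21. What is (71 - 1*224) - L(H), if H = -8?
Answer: -56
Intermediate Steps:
L(O) = 7 + O² + 21*O (L(O) = (O² + 21*O) + 7 = 7 + O² + 21*O)
(71 - 1*224) - L(H) = (71 - 1*224) - (7 + (-8)² + 21*(-8)) = (71 - 224) - (7 + 64 - 168) = -153 - 1*(-97) = -153 + 97 = -56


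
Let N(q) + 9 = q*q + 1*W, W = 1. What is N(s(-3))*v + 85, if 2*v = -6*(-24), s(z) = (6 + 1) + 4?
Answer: 8221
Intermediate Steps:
s(z) = 11 (s(z) = 7 + 4 = 11)
v = 72 (v = (-6*(-24))/2 = (½)*144 = 72)
N(q) = -8 + q² (N(q) = -9 + (q*q + 1*1) = -9 + (q² + 1) = -9 + (1 + q²) = -8 + q²)
N(s(-3))*v + 85 = (-8 + 11²)*72 + 85 = (-8 + 121)*72 + 85 = 113*72 + 85 = 8136 + 85 = 8221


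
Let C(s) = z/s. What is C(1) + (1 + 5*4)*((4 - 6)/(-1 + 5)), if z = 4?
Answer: -13/2 ≈ -6.5000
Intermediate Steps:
C(s) = 4/s
C(1) + (1 + 5*4)*((4 - 6)/(-1 + 5)) = 4/1 + (1 + 5*4)*((4 - 6)/(-1 + 5)) = 4*1 + (1 + 20)*(-2/4) = 4 + 21*(-2*1/4) = 4 + 21*(-1/2) = 4 - 21/2 = -13/2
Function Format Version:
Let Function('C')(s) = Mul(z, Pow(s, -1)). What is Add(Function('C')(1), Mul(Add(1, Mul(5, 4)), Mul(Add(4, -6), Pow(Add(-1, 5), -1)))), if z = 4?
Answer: Rational(-13, 2) ≈ -6.5000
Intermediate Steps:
Function('C')(s) = Mul(4, Pow(s, -1))
Add(Function('C')(1), Mul(Add(1, Mul(5, 4)), Mul(Add(4, -6), Pow(Add(-1, 5), -1)))) = Add(Mul(4, Pow(1, -1)), Mul(Add(1, Mul(5, 4)), Mul(Add(4, -6), Pow(Add(-1, 5), -1)))) = Add(Mul(4, 1), Mul(Add(1, 20), Mul(-2, Pow(4, -1)))) = Add(4, Mul(21, Mul(-2, Rational(1, 4)))) = Add(4, Mul(21, Rational(-1, 2))) = Add(4, Rational(-21, 2)) = Rational(-13, 2)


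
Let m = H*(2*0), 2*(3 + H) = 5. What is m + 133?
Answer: 133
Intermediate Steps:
H = -½ (H = -3 + (½)*5 = -3 + 5/2 = -½ ≈ -0.50000)
m = 0 (m = -0 = -½*0 = 0)
m + 133 = 0 + 133 = 133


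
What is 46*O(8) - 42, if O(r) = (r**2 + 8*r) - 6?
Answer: 5570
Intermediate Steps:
O(r) = -6 + r**2 + 8*r
46*O(8) - 42 = 46*(-6 + 8**2 + 8*8) - 42 = 46*(-6 + 64 + 64) - 42 = 46*122 - 42 = 5612 - 42 = 5570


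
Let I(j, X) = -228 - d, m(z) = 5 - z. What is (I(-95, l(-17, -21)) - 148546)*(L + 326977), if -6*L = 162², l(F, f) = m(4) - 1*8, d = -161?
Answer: -47942999639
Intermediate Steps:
l(F, f) = -7 (l(F, f) = (5 - 1*4) - 1*8 = (5 - 4) - 8 = 1 - 8 = -7)
I(j, X) = -67 (I(j, X) = -228 - 1*(-161) = -228 + 161 = -67)
L = -4374 (L = -⅙*162² = -⅙*26244 = -4374)
(I(-95, l(-17, -21)) - 148546)*(L + 326977) = (-67 - 148546)*(-4374 + 326977) = -148613*322603 = -47942999639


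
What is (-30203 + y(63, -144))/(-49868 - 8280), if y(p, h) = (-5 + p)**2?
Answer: 26839/58148 ≈ 0.46156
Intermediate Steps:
(-30203 + y(63, -144))/(-49868 - 8280) = (-30203 + (-5 + 63)**2)/(-49868 - 8280) = (-30203 + 58**2)/(-58148) = (-30203 + 3364)*(-1/58148) = -26839*(-1/58148) = 26839/58148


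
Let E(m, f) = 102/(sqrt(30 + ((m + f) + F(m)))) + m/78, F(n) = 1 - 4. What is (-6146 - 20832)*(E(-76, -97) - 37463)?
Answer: 39417420910/39 + 1375878*I*sqrt(146)/73 ≈ 1.0107e+9 + 2.2774e+5*I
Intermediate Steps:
F(n) = -3
E(m, f) = 102/sqrt(27 + f + m) + m/78 (E(m, f) = 102/(sqrt(30 + ((m + f) - 3))) + m/78 = 102/(sqrt(30 + ((f + m) - 3))) + m*(1/78) = 102/(sqrt(30 + (-3 + f + m))) + m/78 = 102/(sqrt(27 + f + m)) + m/78 = 102/sqrt(27 + f + m) + m/78)
(-6146 - 20832)*(E(-76, -97) - 37463) = (-6146 - 20832)*((102/sqrt(27 - 97 - 76) + (1/78)*(-76)) - 37463) = -26978*((102/sqrt(-146) - 38/39) - 37463) = -26978*((102*(-I*sqrt(146)/146) - 38/39) - 37463) = -26978*((-51*I*sqrt(146)/73 - 38/39) - 37463) = -26978*((-38/39 - 51*I*sqrt(146)/73) - 37463) = -26978*(-1461095/39 - 51*I*sqrt(146)/73) = 39417420910/39 + 1375878*I*sqrt(146)/73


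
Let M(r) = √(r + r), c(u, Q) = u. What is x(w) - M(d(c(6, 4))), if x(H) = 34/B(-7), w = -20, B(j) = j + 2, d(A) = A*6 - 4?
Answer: -74/5 ≈ -14.800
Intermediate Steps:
d(A) = -4 + 6*A (d(A) = 6*A - 4 = -4 + 6*A)
B(j) = 2 + j
x(H) = -34/5 (x(H) = 34/(2 - 7) = 34/(-5) = 34*(-⅕) = -34/5)
M(r) = √2*√r (M(r) = √(2*r) = √2*√r)
x(w) - M(d(c(6, 4))) = -34/5 - √2*√(-4 + 6*6) = -34/5 - √2*√(-4 + 36) = -34/5 - √2*√32 = -34/5 - √2*4*√2 = -34/5 - 1*8 = -34/5 - 8 = -74/5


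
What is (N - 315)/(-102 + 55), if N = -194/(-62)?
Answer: 9668/1457 ≈ 6.6356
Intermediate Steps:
N = 97/31 (N = -194*(-1/62) = 97/31 ≈ 3.1290)
(N - 315)/(-102 + 55) = (97/31 - 315)/(-102 + 55) = -9668/31/(-47) = -9668/31*(-1/47) = 9668/1457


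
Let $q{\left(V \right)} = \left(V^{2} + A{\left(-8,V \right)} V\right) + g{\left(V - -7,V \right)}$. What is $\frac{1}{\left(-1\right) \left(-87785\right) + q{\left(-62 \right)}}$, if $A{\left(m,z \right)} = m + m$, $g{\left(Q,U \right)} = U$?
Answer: $\frac{1}{92559} \approx 1.0804 \cdot 10^{-5}$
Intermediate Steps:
$A{\left(m,z \right)} = 2 m$
$q{\left(V \right)} = V^{2} - 15 V$ ($q{\left(V \right)} = \left(V^{2} + 2 \left(-8\right) V\right) + V = \left(V^{2} - 16 V\right) + V = V^{2} - 15 V$)
$\frac{1}{\left(-1\right) \left(-87785\right) + q{\left(-62 \right)}} = \frac{1}{\left(-1\right) \left(-87785\right) - 62 \left(-15 - 62\right)} = \frac{1}{87785 - -4774} = \frac{1}{87785 + 4774} = \frac{1}{92559}$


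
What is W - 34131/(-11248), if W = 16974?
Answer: 190957683/11248 ≈ 16977.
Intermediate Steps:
W - 34131/(-11248) = 16974 - 34131/(-11248) = 16974 - 34131*(-1)/11248 = 16974 - 1*(-34131/11248) = 16974 + 34131/11248 = 190957683/11248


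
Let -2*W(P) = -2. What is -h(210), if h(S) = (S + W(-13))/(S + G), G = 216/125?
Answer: -26375/26466 ≈ -0.99656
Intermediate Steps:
W(P) = 1 (W(P) = -1/2*(-2) = 1)
G = 216/125 (G = 216*(1/125) = 216/125 ≈ 1.7280)
h(S) = (1 + S)/(216/125 + S) (h(S) = (S + 1)/(S + 216/125) = (1 + S)/(216/125 + S))
-h(210) = -125*(1 + 210)/(216 + 125*210) = -125*211/(216 + 26250) = -125*211/26466 = -1*26375/26466 = -26375/26466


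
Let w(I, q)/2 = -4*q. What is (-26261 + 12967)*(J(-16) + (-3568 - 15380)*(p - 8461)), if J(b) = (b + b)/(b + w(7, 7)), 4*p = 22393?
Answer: -6490004334178/9 ≈ -7.2111e+11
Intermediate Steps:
w(I, q) = -8*q (w(I, q) = 2*(-4*q) = -8*q)
p = 22393/4 (p = (¼)*22393 = 22393/4 ≈ 5598.3)
J(b) = 2*b/(-56 + b) (J(b) = (b + b)/(b - 8*7) = (2*b)/(b - 56) = (2*b)/(-56 + b) = 2*b/(-56 + b))
(-26261 + 12967)*(J(-16) + (-3568 - 15380)*(p - 8461)) = (-26261 + 12967)*(2*(-16)/(-56 - 16) + (-3568 - 15380)*(22393/4 - 8461)) = -13294*(2*(-16)/(-72) - 18948*(-11451/4)) = -13294*(2*(-16)*(-1/72) + 54243387) = -13294*(4/9 + 54243387) = -13294*488190487/9 = -6490004334178/9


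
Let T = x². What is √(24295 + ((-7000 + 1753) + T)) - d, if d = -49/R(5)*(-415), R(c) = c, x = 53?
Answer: -4067 + √21857 ≈ -3919.2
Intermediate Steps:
T = 2809 (T = 53² = 2809)
d = 4067 (d = -49/5*(-415) = 4067)
√(24295 + ((-7000 + 1753) + T)) - d = √(24295 + ((-7000 + 1753) + 2809)) - 1*4067 = √(24295 + (-5247 + 2809)) - 4067 = √(24295 - 2438) - 4067 = √21857 - 4067 = -4067 + √21857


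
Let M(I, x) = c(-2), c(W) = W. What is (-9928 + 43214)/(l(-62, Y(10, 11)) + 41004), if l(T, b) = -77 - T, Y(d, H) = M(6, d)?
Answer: 33286/40989 ≈ 0.81207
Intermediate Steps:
M(I, x) = -2
Y(d, H) = -2
(-9928 + 43214)/(l(-62, Y(10, 11)) + 41004) = (-9928 + 43214)/((-77 - 1*(-62)) + 41004) = 33286/((-77 + 62) + 41004) = 33286/(-15 + 41004) = 33286/40989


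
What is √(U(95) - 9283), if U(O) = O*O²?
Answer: 14*√4327 ≈ 920.92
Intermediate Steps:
U(O) = O³
√(U(95) - 9283) = √(95³ - 9283) = √(857375 - 9283) = √848092 = 14*√4327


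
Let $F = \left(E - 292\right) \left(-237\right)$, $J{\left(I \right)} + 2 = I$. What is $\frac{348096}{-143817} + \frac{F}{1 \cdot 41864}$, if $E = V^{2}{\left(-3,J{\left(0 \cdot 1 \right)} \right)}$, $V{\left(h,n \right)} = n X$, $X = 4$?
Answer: $- \frac{566782961}{501729574} \approx -1.1297$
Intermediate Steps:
$J{\left(I \right)} = -2 + I$
$V{\left(h,n \right)} = 4 n$ ($V{\left(h,n \right)} = n 4 = 4 n$)
$E = 64$ ($E = \left(4 \left(-2 + 0 \cdot 1\right)\right)^{2} = \left(4 \left(-2 + 0\right)\right)^{2} = \left(4 \left(-2\right)\right)^{2} = \left(-8\right)^{2} = 64$)
$F = 54036$ ($F = \left(64 - 292\right) \left(-237\right) = \left(-228\right) \left(-237\right) = 54036$)
$\frac{348096}{-143817} + \frac{F}{1 \cdot 41864} = \frac{348096}{-143817} + \frac{54036}{1 \cdot 41864} = 348096 \left(- \frac{1}{143817}\right) + \frac{54036}{41864} = - \frac{116032}{47939} + 54036 \cdot \frac{1}{41864} = - \frac{116032}{47939} + \frac{13509}{10466} = - \frac{566782961}{501729574}$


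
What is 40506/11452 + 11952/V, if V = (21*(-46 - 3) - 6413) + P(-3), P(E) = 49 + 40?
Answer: 8942573/4678142 ≈ 1.9116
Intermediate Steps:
P(E) = 89
V = -7353 (V = (21*(-46 - 3) - 6413) + 89 = (21*(-49) - 6413) + 89 = (-1029 - 6413) + 89 = -7442 + 89 = -7353)
40506/11452 + 11952/V = 40506/11452 + 11952/(-7353) = 40506*(1/11452) + 11952*(-1/7353) = 20253/5726 - 1328/817 = 8942573/4678142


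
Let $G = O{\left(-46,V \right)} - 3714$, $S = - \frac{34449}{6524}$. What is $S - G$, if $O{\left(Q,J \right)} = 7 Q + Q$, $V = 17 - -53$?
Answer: $\frac{26596519}{6524} \approx 4076.7$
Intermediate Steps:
$V = 70$ ($V = 17 + 53 = 70$)
$S = - \frac{34449}{6524}$ ($S = \left(-34449\right) \frac{1}{6524} = - \frac{34449}{6524} \approx -5.2803$)
$O{\left(Q,J \right)} = 8 Q$
$G = -4082$ ($G = 8 \left(-46\right) - 3714 = -368 - 3714 = -4082$)
$S - G = - \frac{34449}{6524} - -4082 = - \frac{34449}{6524} + 4082 = \frac{26596519}{6524}$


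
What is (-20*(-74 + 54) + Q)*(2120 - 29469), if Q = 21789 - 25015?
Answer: 77288274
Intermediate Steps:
Q = -3226
(-20*(-74 + 54) + Q)*(2120 - 29469) = (-20*(-74 + 54) - 3226)*(2120 - 29469) = (-20*(-20) - 3226)*(-27349) = (400 - 3226)*(-27349) = -2826*(-27349) = 77288274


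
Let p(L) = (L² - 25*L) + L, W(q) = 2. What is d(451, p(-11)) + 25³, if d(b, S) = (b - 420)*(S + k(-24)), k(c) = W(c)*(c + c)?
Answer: 24584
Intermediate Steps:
k(c) = 4*c (k(c) = 2*(c + c) = 2*(2*c) = 4*c)
p(L) = L² - 24*L
d(b, S) = (-420 + b)*(-96 + S) (d(b, S) = (b - 420)*(S + 4*(-24)) = (-420 + b)*(S - 96) = (-420 + b)*(-96 + S))
d(451, p(-11)) + 25³ = (40320 - (-4620)*(-24 - 11) - 96*451 - 11*(-24 - 11)*451) + 25³ = (40320 - (-4620)*(-35) - 43296 - 11*(-35)*451) + 15625 = (40320 - 420*385 - 43296 + 385*451) + 15625 = (40320 - 161700 - 43296 + 173635) + 15625 = 8959 + 15625 = 24584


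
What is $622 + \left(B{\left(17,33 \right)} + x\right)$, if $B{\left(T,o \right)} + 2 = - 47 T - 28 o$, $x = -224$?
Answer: $-1327$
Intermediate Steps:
$B{\left(T,o \right)} = -2 - 47 T - 28 o$ ($B{\left(T,o \right)} = -2 - \left(28 o + 47 T\right) = -2 - 47 T - 28 o$)
$622 + \left(B{\left(17,33 \right)} + x\right) = 622 - 1949 = -1327$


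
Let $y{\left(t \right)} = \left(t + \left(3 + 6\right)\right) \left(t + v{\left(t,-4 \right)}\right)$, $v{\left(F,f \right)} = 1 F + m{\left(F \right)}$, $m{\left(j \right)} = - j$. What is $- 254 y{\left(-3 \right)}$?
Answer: $4572$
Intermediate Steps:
$v{\left(F,f \right)} = 0$ ($v{\left(F,f \right)} = 1 F - F = F - F = 0$)
$y{\left(t \right)} = t \left(9 + t\right)$ ($y{\left(t \right)} = \left(t + \left(3 + 6\right)\right) \left(t + 0\right) = \left(t + 9\right) t = \left(9 + t\right) t = t \left(9 + t\right)$)
$- 254 y{\left(-3 \right)} = - 254 \left(- 3 \left(9 - 3\right)\right) = - 254 \left(\left(-3\right) 6\right) = \left(-254\right) \left(-18\right) = 4572$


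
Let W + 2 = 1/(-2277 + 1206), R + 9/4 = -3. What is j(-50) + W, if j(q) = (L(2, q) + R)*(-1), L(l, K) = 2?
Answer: 5351/4284 ≈ 1.2491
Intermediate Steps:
R = -21/4 (R = -9/4 - 3 = -21/4 ≈ -5.2500)
j(q) = 13/4 (j(q) = (2 - 21/4)*(-1) = -13/4*(-1) = 13/4)
W = -2143/1071 (W = -2 + 1/(-2277 + 1206) = -2 + 1/(-1071) = -2 - 1/1071 = -2143/1071 ≈ -2.0009)
j(-50) + W = 13/4 - 2143/1071 = 5351/4284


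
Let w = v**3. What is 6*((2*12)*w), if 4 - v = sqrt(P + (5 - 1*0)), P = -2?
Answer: 14400 - 7344*sqrt(3) ≈ 1679.8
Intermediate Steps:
v = 4 - sqrt(3) (v = 4 - sqrt(-2 + (5 - 1*0)) = 4 - sqrt(-2 + (5 + 0)) = 4 - sqrt(-2 + 5) = 4 - sqrt(3) ≈ 2.2679)
w = (4 - sqrt(3))**3 ≈ 11.665
6*((2*12)*w) = 6*((2*12)*(4 - sqrt(3))**3) = 6*(24*(4 - sqrt(3))**3) = 144*(4 - sqrt(3))**3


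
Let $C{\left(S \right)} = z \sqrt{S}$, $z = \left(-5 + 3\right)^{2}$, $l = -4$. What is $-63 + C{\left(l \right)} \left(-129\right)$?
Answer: $-63 - 1032 i \approx -63.0 - 1032.0 i$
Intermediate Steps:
$z = 4$ ($z = \left(-2\right)^{2} = 4$)
$C{\left(S \right)} = 4 \sqrt{S}$
$-63 + C{\left(l \right)} \left(-129\right) = -63 + 4 \sqrt{-4} \left(-129\right) = -63 + 4 \cdot 2 i \left(-129\right) = -63 + 8 i \left(-129\right) = -63 - 1032 i$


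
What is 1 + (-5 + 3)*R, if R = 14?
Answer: -27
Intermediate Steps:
1 + (-5 + 3)*R = 1 + (-5 + 3)*14 = 1 - 2*14 = 1 - 28 = -27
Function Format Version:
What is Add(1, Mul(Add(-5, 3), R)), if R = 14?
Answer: -27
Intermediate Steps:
Add(1, Mul(Add(-5, 3), R)) = Add(1, Mul(Add(-5, 3), 14)) = Add(1, Mul(-2, 14)) = Add(1, -28) = -27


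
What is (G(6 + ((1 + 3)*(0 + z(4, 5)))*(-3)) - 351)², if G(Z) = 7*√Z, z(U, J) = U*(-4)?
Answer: 132903 - 14742*√22 ≈ 63757.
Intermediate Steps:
z(U, J) = -4*U
(G(6 + ((1 + 3)*(0 + z(4, 5)))*(-3)) - 351)² = (7*√(6 + ((1 + 3)*(0 - 4*4))*(-3)) - 351)² = (7*√(6 + (4*(0 - 16))*(-3)) - 351)² = (7*√(6 + (4*(-16))*(-3)) - 351)² = (7*√(6 - 64*(-3)) - 351)² = (7*√(6 + 192) - 351)² = (7*√198 - 351)² = (7*(3*√22) - 351)² = (21*√22 - 351)² = (-351 + 21*√22)²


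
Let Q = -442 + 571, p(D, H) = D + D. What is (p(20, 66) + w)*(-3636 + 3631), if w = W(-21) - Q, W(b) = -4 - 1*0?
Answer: 465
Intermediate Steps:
W(b) = -4 (W(b) = -4 + 0 = -4)
p(D, H) = 2*D
Q = 129
w = -133 (w = -4 - 1*129 = -4 - 129 = -133)
(p(20, 66) + w)*(-3636 + 3631) = (2*20 - 133)*(-3636 + 3631) = (40 - 133)*(-5) = -93*(-5) = 465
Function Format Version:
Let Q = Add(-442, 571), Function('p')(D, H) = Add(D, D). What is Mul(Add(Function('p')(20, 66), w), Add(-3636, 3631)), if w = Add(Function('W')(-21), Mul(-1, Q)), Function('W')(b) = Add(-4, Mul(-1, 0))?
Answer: 465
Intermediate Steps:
Function('W')(b) = -4 (Function('W')(b) = Add(-4, 0) = -4)
Function('p')(D, H) = Mul(2, D)
Q = 129
w = -133 (w = Add(-4, Mul(-1, 129)) = Add(-4, -129) = -133)
Mul(Add(Function('p')(20, 66), w), Add(-3636, 3631)) = Mul(Add(Mul(2, 20), -133), Add(-3636, 3631)) = Mul(Add(40, -133), -5) = Mul(-93, -5) = 465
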